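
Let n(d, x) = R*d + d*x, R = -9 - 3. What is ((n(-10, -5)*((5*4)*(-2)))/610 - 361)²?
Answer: 515335401/3721 ≈ 1.3849e+5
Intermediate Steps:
R = -12
n(d, x) = -12*d + d*x
((n(-10, -5)*((5*4)*(-2)))/610 - 361)² = (((-10*(-12 - 5))*((5*4)*(-2)))/610 - 361)² = (((-10*(-17))*(20*(-2)))*(1/610) - 361)² = ((170*(-40))*(1/610) - 361)² = (-6800*1/610 - 361)² = (-680/61 - 361)² = (-22701/61)² = 515335401/3721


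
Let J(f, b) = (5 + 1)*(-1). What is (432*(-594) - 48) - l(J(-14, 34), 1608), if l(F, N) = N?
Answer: -258264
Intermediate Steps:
J(f, b) = -6 (J(f, b) = 6*(-1) = -6)
(432*(-594) - 48) - l(J(-14, 34), 1608) = (432*(-594) - 48) - 1*1608 = (-256608 - 48) - 1608 = -256656 - 1608 = -258264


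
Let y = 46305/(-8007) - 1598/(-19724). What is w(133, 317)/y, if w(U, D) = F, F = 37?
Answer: -973902086/150087439 ≈ -6.4889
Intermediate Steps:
w(U, D) = 37
y = -150087439/26321678 (y = 46305*(-1/8007) - 1598*(-1/19724) = -15435/2669 + 799/9862 = -150087439/26321678 ≈ -5.7020)
w(133, 317)/y = 37/(-150087439/26321678) = 37*(-26321678/150087439) = -973902086/150087439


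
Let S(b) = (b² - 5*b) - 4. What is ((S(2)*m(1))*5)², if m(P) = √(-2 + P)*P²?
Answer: -2500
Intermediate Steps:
S(b) = -4 + b² - 5*b
m(P) = P²*√(-2 + P)
((S(2)*m(1))*5)² = (((-4 + 2² - 5*2)*(1²*√(-2 + 1)))*5)² = (((-4 + 4 - 10)*(1*√(-1)))*5)² = (-10*I*5)² = (-50*I)² = -2500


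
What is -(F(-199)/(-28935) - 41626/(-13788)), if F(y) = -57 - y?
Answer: -22268341/7388070 ≈ -3.0141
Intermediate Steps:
-(F(-199)/(-28935) - 41626/(-13788)) = -((-57 - 1*(-199))/(-28935) - 41626/(-13788)) = -((-57 + 199)*(-1/28935) - 41626*(-1/13788)) = -(142*(-1/28935) + 20813/6894) = -(-142/28935 + 20813/6894) = -1*22268341/7388070 = -22268341/7388070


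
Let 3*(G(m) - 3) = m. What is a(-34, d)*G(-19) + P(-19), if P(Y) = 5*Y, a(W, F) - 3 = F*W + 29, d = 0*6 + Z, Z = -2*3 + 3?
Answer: -1625/3 ≈ -541.67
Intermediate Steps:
Z = -3 (Z = -6 + 3 = -3)
G(m) = 3 + m/3
d = -3 (d = 0*6 - 3 = 0 - 3 = -3)
a(W, F) = 32 + F*W (a(W, F) = 3 + (F*W + 29) = 3 + (29 + F*W) = 32 + F*W)
a(-34, d)*G(-19) + P(-19) = (32 - 3*(-34))*(3 + (⅓)*(-19)) + 5*(-19) = (32 + 102)*(3 - 19/3) - 95 = 134*(-10/3) - 95 = -1340/3 - 95 = -1625/3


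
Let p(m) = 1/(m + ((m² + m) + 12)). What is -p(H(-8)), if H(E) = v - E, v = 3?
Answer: -1/155 ≈ -0.0064516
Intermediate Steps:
H(E) = 3 - E
p(m) = 1/(12 + m² + 2*m) (p(m) = 1/(m + ((m + m²) + 12)) = 1/(m + (12 + m + m²)) = 1/(12 + m² + 2*m))
-p(H(-8)) = -1/(12 + (3 - 1*(-8))² + 2*(3 - 1*(-8))) = -1/(12 + (3 + 8)² + 2*(3 + 8)) = -1/(12 + 11² + 2*11) = -1/(12 + 121 + 22) = -1/155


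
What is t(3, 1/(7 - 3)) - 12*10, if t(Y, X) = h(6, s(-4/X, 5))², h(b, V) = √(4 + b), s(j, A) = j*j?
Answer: -110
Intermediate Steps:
s(j, A) = j²
t(Y, X) = 10 (t(Y, X) = (√(4 + 6))² = (√10)² = 10)
t(3, 1/(7 - 3)) - 12*10 = 10 - 12*10 = 10 - 120 = -110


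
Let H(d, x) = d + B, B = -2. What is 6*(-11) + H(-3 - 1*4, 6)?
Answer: -75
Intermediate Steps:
H(d, x) = -2 + d (H(d, x) = d - 2 = -2 + d)
6*(-11) + H(-3 - 1*4, 6) = 6*(-11) + (-2 + (-3 - 1*4)) = -66 + (-2 + (-3 - 4)) = -66 + (-2 - 7) = -66 - 9 = -75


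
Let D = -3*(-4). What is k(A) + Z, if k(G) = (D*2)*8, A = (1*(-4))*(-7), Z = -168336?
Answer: -168144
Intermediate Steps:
D = 12
A = 28 (A = -4*(-7) = 28)
k(G) = 192 (k(G) = (12*2)*8 = 24*8 = 192)
k(A) + Z = 192 - 168336 = -168144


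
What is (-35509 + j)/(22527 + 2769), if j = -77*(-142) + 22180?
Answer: -2395/25296 ≈ -0.094679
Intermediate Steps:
j = 33114 (j = 10934 + 22180 = 33114)
(-35509 + j)/(22527 + 2769) = (-35509 + 33114)/(22527 + 2769) = -2395/25296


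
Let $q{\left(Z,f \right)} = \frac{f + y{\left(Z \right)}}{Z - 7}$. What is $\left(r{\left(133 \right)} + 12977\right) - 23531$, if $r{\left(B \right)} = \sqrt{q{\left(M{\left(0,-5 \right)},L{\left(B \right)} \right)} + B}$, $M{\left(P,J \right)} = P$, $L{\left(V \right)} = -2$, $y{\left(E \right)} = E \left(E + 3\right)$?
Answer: $-10554 + \frac{\sqrt{6531}}{7} \approx -10542.0$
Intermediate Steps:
$y{\left(E \right)} = E \left(3 + E\right)$
$q{\left(Z,f \right)} = \frac{f + Z \left(3 + Z\right)}{-7 + Z}$ ($q{\left(Z,f \right)} = \frac{f + Z \left(3 + Z\right)}{Z - 7} = \frac{f + Z \left(3 + Z\right)}{-7 + Z}$)
$r{\left(B \right)} = \sqrt{\frac{2}{7} + B}$ ($r{\left(B \right)} = \sqrt{\frac{-2 + 0 \left(3 + 0\right)}{-7 + 0} + B} = \sqrt{\frac{-2 + 0 \cdot 3}{-7} + B} = \sqrt{- \frac{-2 + 0}{7} + B} = \sqrt{\left(- \frac{1}{7}\right) \left(-2\right) + B} = \sqrt{\frac{2}{7} + B}$)
$\left(r{\left(133 \right)} + 12977\right) - 23531 = \left(\frac{\sqrt{14 + 49 \cdot 133}}{7} + 12977\right) - 23531 = \left(\frac{\sqrt{14 + 6517}}{7} + 12977\right) - 23531 = \left(\frac{\sqrt{6531}}{7} + 12977\right) - 23531 = \left(12977 + \frac{\sqrt{6531}}{7}\right) - 23531 = -10554 + \frac{\sqrt{6531}}{7}$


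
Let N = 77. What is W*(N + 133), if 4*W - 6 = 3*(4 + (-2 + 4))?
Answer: 1260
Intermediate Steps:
W = 6 (W = 3/2 + (3*(4 + (-2 + 4)))/4 = 3/2 + (3*(4 + 2))/4 = 3/2 + (3*6)/4 = 3/2 + (¼)*18 = 3/2 + 9/2 = 6)
W*(N + 133) = 6*(77 + 133) = 6*210 = 1260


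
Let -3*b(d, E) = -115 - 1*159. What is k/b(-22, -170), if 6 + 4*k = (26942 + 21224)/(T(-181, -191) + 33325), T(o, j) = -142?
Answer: -37733/3030714 ≈ -0.012450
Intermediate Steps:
b(d, E) = 274/3 (b(d, E) = -(-115 - 1*159)/3 = -(-115 - 159)/3 = -1/3*(-274) = 274/3)
k = -37733/33183 (k = -3/2 + ((26942 + 21224)/(-142 + 33325))/4 = -3/2 + (48166/33183)/4 = -3/2 + (48166*(1/33183))/4 = -3/2 + (1/4)*(48166/33183) = -3/2 + 24083/66366 = -37733/33183 ≈ -1.1371)
k/b(-22, -170) = -37733/(33183*274/3) = -37733/33183*3/274 = -37733/3030714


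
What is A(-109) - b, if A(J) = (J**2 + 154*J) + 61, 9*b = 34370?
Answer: -77966/9 ≈ -8662.9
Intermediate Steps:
b = 34370/9 (b = (1/9)*34370 = 34370/9 ≈ 3818.9)
A(J) = 61 + J**2 + 154*J
A(-109) - b = (61 + (-109)**2 + 154*(-109)) - 1*34370/9 = (61 + 11881 - 16786) - 34370/9 = -4844 - 34370/9 = -77966/9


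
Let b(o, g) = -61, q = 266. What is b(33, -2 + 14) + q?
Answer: 205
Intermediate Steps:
b(33, -2 + 14) + q = -61 + 266 = 205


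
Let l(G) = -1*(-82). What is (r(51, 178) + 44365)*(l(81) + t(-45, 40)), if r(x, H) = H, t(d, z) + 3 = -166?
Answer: -3875241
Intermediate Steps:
t(d, z) = -169 (t(d, z) = -3 - 166 = -169)
l(G) = 82
(r(51, 178) + 44365)*(l(81) + t(-45, 40)) = (178 + 44365)*(82 - 169) = 44543*(-87) = -3875241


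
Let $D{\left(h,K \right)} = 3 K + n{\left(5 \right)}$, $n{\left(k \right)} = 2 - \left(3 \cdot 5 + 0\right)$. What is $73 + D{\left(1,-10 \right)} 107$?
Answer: $-4528$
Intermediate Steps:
$n{\left(k \right)} = -13$ ($n{\left(k \right)} = 2 - \left(15 + 0\right) = 2 - 15 = -13$)
$D{\left(h,K \right)} = -13 + 3 K$ ($D{\left(h,K \right)} = 3 K - 13 = -13 + 3 K$)
$73 + D{\left(1,-10 \right)} 107 = 73 + \left(-13 + 3 \left(-10\right)\right) 107 = 73 + \left(-13 - 30\right) 107 = 73 - 4601 = -4528$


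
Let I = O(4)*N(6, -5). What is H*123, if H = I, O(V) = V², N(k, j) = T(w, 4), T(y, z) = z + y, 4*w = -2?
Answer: 6888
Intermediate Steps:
w = -½ (w = (¼)*(-2) = -½ ≈ -0.50000)
T(y, z) = y + z
N(k, j) = 7/2 (N(k, j) = -½ + 4 = 7/2)
I = 56 (I = 4²*(7/2) = 16*(7/2) = 56)
H = 56
H*123 = 56*123 = 6888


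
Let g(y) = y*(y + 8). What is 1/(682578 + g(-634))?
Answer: 1/1079462 ≈ 9.2639e-7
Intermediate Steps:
g(y) = y*(8 + y)
1/(682578 + g(-634)) = 1/(682578 - 634*(8 - 634)) = 1/(682578 - 634*(-626)) = 1/(682578 + 396884) = 1/1079462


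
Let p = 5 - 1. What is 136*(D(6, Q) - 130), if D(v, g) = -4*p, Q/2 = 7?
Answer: -19856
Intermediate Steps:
p = 4
Q = 14 (Q = 2*7 = 14)
D(v, g) = -16 (D(v, g) = -4*4 = -16)
136*(D(6, Q) - 130) = 136*(-16 - 130) = 136*(-146) = -19856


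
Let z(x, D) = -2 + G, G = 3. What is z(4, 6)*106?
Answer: 106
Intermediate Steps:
z(x, D) = 1 (z(x, D) = -2 + 3 = 1)
z(4, 6)*106 = 1*106 = 106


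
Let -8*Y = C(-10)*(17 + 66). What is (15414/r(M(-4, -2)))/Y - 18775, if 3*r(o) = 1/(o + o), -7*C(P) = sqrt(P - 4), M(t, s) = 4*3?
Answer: -18775 - 4439232*I*sqrt(14)/83 ≈ -18775.0 - 2.0012e+5*I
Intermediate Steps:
M(t, s) = 12
C(P) = -sqrt(-4 + P)/7 (C(P) = -sqrt(P - 4)/7 = -sqrt(-4 + P)/7)
Y = 83*I*sqrt(14)/56 (Y = -(-sqrt(-4 - 10)/7)*(17 + 66)/8 = -(-I*sqrt(14)/7)*83/8 = -(-83)*I*sqrt(14)/56 = 83*I*sqrt(14)/56 ≈ 5.5457*I)
r(o) = 1/(6*o) (r(o) = 1/(3*(o + o)) = 1/(3*((2*o))) = (1/(2*o))/3 = 1/(6*o))
(15414/r(M(-4, -2)))/Y - 18775 = (15414/(((1/6)/12)))/((83*I*sqrt(14)/56)) - 18775 = (15414/(((1/6)*(1/12))))*(-4*I*sqrt(14)/83) - 18775 = (15414/(1/72))*(-4*I*sqrt(14)/83) - 18775 = (15414*72)*(-4*I*sqrt(14)/83) - 18775 = 1109808*(-4*I*sqrt(14)/83) - 18775 = -4439232*I*sqrt(14)/83 - 18775 = -18775 - 4439232*I*sqrt(14)/83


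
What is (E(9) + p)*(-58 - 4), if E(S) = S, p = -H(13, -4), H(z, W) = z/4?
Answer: -713/2 ≈ -356.50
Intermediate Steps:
H(z, W) = z/4 (H(z, W) = z*(¼) = z/4)
p = -13/4 ≈ -3.2500
(E(9) + p)*(-58 - 4) = (9 - 13/4)*(-58 - 4) = (23/4)*(-62) = -713/2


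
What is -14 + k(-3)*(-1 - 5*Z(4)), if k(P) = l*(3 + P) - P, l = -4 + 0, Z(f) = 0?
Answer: -17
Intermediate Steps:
l = -4
k(P) = -12 - 5*P (k(P) = -4*(3 + P) - P = (-12 - 4*P) - P = -12 - 5*P)
-14 + k(-3)*(-1 - 5*Z(4)) = -14 + (-12 - 5*(-3))*(-1 - 5*0) = -14 + (-12 + 15)*(-1 + 0) = -14 + 3*(-1) = -14 - 3 = -17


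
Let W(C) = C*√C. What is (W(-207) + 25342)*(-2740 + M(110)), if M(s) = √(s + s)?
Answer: -2*(1370 - √55)*(25342 - 621*I*√23) ≈ -6.9061e+7 + 8.1161e+6*I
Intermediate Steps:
W(C) = C^(3/2)
M(s) = √2*√s (M(s) = √(2*s) = √2*√s)
(W(-207) + 25342)*(-2740 + M(110)) = ((-207)^(3/2) + 25342)*(-2740 + √2*√110) = (-621*I*√23 + 25342)*(-2740 + 2*√55) = (25342 - 621*I*√23)*(-2740 + 2*√55) = (-2740 + 2*√55)*(25342 - 621*I*√23)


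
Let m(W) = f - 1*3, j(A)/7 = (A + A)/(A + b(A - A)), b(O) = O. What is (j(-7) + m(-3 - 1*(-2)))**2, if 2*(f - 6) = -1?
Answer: 1089/4 ≈ 272.25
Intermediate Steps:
f = 11/2 (f = 6 + (1/2)*(-1) = 6 - 1/2 = 11/2 ≈ 5.5000)
j(A) = 14 (j(A) = 7*((A + A)/(A + (A - A))) = 7*((2*A)/(A + 0)) = 7*((2*A)/A) = 7*2 = 14)
m(W) = 5/2 (m(W) = 11/2 - 1*3 = 11/2 - 3 = 5/2)
(j(-7) + m(-3 - 1*(-2)))**2 = (14 + 5/2)**2 = (33/2)**2 = 1089/4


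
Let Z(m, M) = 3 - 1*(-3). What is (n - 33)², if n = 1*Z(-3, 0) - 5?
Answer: 1024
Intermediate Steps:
Z(m, M) = 6 (Z(m, M) = 3 + 3 = 6)
n = 1 (n = 1*6 - 5 = 6 - 5 = 1)
(n - 33)² = (1 - 33)² = (-32)² = 1024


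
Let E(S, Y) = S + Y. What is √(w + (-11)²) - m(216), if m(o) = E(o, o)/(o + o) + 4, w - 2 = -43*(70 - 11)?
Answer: -5 + I*√2414 ≈ -5.0 + 49.132*I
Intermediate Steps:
w = -2535 (w = 2 - 43*(70 - 11) = 2 - 43*59 = 2 - 2537 = -2535)
m(o) = 5 (m(o) = (o + o)/(o + o) + 4 = (2*o)/((2*o)) + 4 = (1/(2*o))*(2*o) + 4 = 1 + 4 = 5)
√(w + (-11)²) - m(216) = √(-2535 + (-11)²) - 1*5 = √(-2535 + 121) - 5 = √(-2414) - 5 = I*√2414 - 5 = -5 + I*√2414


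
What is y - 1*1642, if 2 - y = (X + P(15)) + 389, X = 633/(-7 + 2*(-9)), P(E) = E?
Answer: -50467/25 ≈ -2018.7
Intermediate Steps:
X = -633/25 (X = 633/(-7 - 18) = 633/(-25) = 633*(-1/25) = -633/25 ≈ -25.320)
y = -9417/25 (y = 2 - ((-633/25 + 15) + 389) = 2 - (-258/25 + 389) = 2 - 1*9467/25 = 2 - 9467/25 = -9417/25 ≈ -376.68)
y - 1*1642 = -9417/25 - 1*1642 = -9417/25 - 1642 = -50467/25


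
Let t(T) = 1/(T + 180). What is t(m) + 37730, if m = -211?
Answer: 1169629/31 ≈ 37730.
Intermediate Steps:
t(T) = 1/(180 + T)
t(m) + 37730 = 1/(180 - 211) + 37730 = 1/(-31) + 37730 = -1/31 + 37730 = 1169629/31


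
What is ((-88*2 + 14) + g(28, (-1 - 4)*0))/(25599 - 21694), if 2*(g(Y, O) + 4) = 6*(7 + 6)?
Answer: -127/3905 ≈ -0.032522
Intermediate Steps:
g(Y, O) = 35 (g(Y, O) = -4 + (6*(7 + 6))/2 = -4 + (6*13)/2 = -4 + (½)*78 = -4 + 39 = 35)
((-88*2 + 14) + g(28, (-1 - 4)*0))/(25599 - 21694) = ((-88*2 + 14) + 35)/(25599 - 21694) = ((-176 + 14) + 35)/3905 = (-162 + 35)*(1/3905) = -127*1/3905 = -127/3905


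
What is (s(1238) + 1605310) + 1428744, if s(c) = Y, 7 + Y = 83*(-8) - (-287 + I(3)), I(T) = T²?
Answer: 3033661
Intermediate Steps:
Y = -393 (Y = -7 + (83*(-8) - (-287 + 3²)) = -7 + (-664 - (-287 + 9)) = -7 + (-664 - 1*(-278)) = -7 + (-664 + 278) = -7 - 386 = -393)
s(c) = -393
(s(1238) + 1605310) + 1428744 = (-393 + 1605310) + 1428744 = 1604917 + 1428744 = 3033661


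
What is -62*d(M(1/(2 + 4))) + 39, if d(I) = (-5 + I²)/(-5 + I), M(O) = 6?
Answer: -1883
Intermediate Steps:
d(I) = (-5 + I²)/(-5 + I)
-62*d(M(1/(2 + 4))) + 39 = -62*(-5 + 6²)/(-5 + 6) + 39 = -62*(-5 + 36)/1 + 39 = -62*31 + 39 = -1922 + 39 = -1883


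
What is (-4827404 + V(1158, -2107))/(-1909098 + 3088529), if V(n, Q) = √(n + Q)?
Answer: -4827404/1179431 + I*√949/1179431 ≈ -4.093 + 2.6119e-5*I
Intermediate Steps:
V(n, Q) = √(Q + n)
(-4827404 + V(1158, -2107))/(-1909098 + 3088529) = (-4827404 + √(-2107 + 1158))/(-1909098 + 3088529) = (-4827404 + √(-949))/1179431 = (-4827404 + I*√949)*(1/1179431) = -4827404/1179431 + I*√949/1179431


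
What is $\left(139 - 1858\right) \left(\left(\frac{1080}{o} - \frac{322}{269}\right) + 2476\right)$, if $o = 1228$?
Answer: $- \frac{351448319196}{82583} \approx -4.2557 \cdot 10^{6}$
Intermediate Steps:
$\left(139 - 1858\right) \left(\left(\frac{1080}{o} - \frac{322}{269}\right) + 2476\right) = \left(139 - 1858\right) \left(\left(\frac{1080}{1228} - \frac{322}{269}\right) + 2476\right) = - 1719 \left(\left(1080 \cdot \frac{1}{1228} - \frac{322}{269}\right) + 2476\right) = - 1719 \left(\left(\frac{270}{307} - \frac{322}{269}\right) + 2476\right) = - 1719 \left(- \frac{26224}{82583} + 2476\right) = \left(-1719\right) \frac{204449284}{82583} = - \frac{351448319196}{82583}$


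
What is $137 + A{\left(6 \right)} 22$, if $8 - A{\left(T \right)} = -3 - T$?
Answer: $511$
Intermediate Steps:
$A{\left(T \right)} = 11 + T$ ($A{\left(T \right)} = 8 - \left(-3 - T\right) = 8 + \left(3 + T\right) = 11 + T$)
$137 + A{\left(6 \right)} 22 = 137 + \left(11 + 6\right) 22 = 137 + 17 \cdot 22 = 137 + 374 = 511$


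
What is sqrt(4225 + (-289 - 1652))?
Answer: 2*sqrt(571) ≈ 47.791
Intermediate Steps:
sqrt(4225 + (-289 - 1652)) = sqrt(4225 - 1941) = sqrt(2284) = 2*sqrt(571)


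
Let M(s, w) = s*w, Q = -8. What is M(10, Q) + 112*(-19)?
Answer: -2208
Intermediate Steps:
M(10, Q) + 112*(-19) = 10*(-8) + 112*(-19) = -80 - 2128 = -2208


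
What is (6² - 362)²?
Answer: 106276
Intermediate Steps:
(6² - 362)² = (36 - 362)² = (-326)² = 106276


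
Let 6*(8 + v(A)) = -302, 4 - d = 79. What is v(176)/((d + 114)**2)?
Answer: -175/4563 ≈ -0.038352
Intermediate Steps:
d = -75 (d = 4 - 1*79 = 4 - 79 = -75)
v(A) = -175/3 (v(A) = -8 + (1/6)*(-302) = -8 - 151/3 = -175/3)
v(176)/((d + 114)**2) = -175/(3*(-75 + 114)**2) = -175/(3*(39**2)) = -175/3/1521 = -175/3*1/1521 = -175/4563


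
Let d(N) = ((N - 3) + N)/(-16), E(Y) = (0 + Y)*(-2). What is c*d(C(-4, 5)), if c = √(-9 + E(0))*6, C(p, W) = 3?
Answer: -27*I/8 ≈ -3.375*I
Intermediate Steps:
E(Y) = -2*Y (E(Y) = Y*(-2) = -2*Y)
d(N) = 3/16 - N/8 (d(N) = ((-3 + N) + N)*(-1/16) = (-3 + 2*N)*(-1/16) = 3/16 - N/8)
c = 18*I (c = √(-9 - 2*0)*6 = √(-9 + 0)*6 = √(-9)*6 = (3*I)*6 = 18*I ≈ 18.0*I)
c*d(C(-4, 5)) = (18*I)*(3/16 - ⅛*3) = (18*I)*(3/16 - 3/8) = (18*I)*(-3/16) = -27*I/8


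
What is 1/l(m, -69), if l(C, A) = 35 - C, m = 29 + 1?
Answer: 1/5 ≈ 0.20000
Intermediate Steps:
m = 30
1/l(m, -69) = 1/(35 - 1*30) = 1/(35 - 30) = 1/5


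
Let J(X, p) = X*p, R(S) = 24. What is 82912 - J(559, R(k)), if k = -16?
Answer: 69496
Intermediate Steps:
82912 - J(559, R(k)) = 82912 - 559*24 = 82912 - 1*13416 = 82912 - 13416 = 69496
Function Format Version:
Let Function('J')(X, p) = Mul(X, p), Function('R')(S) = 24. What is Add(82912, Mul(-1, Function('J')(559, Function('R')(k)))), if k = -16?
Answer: 69496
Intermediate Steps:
Add(82912, Mul(-1, Function('J')(559, Function('R')(k)))) = Add(82912, Mul(-1, Mul(559, 24))) = Add(82912, Mul(-1, 13416)) = Add(82912, -13416) = 69496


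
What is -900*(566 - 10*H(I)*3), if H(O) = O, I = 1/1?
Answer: -482400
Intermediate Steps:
I = 1 (I = 1*1 = 1)
-900*(566 - 10*H(I)*3) = -900*(566 - 10*1*3) = -900*(566 - 10*3) = -900*(566 - 30) = -900*536 = -482400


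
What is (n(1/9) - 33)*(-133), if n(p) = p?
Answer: 39368/9 ≈ 4374.2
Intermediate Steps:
(n(1/9) - 33)*(-133) = (1/9 - 33)*(-133) = (1*(⅑) - 33)*(-133) = (⅑ - 33)*(-133) = -296/9*(-133) = 39368/9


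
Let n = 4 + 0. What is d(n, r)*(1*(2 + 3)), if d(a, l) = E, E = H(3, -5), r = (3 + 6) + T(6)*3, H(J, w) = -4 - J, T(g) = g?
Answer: -35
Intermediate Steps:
n = 4
r = 27 (r = (3 + 6) + 6*3 = 9 + 18 = 27)
E = -7 (E = -4 - 1*3 = -4 - 3 = -7)
d(a, l) = -7
d(n, r)*(1*(2 + 3)) = -7*(2 + 3) = -7*5 = -35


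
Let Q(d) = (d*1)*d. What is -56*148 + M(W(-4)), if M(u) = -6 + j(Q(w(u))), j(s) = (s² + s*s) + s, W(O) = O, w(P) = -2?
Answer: -8258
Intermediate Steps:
Q(d) = d² (Q(d) = d*d = d²)
j(s) = s + 2*s² (j(s) = (s² + s²) + s = 2*s² + s = s + 2*s²)
M(u) = 30 (M(u) = -6 + (-2)²*(1 + 2*(-2)²) = -6 + 4*(1 + 2*4) = -6 + 4*(1 + 8) = -6 + 4*9 = -6 + 36 = 30)
-56*148 + M(W(-4)) = -56*148 + 30 = -8288 + 30 = -8258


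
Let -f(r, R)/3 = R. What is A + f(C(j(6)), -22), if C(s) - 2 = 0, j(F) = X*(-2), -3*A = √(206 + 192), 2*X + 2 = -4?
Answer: 66 - √398/3 ≈ 59.350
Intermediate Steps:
X = -3 (X = -1 + (½)*(-4) = -1 - 2 = -3)
A = -√398/3 (A = -√(206 + 192)/3 = -√398/3 ≈ -6.6500)
j(F) = 6 (j(F) = -3*(-2) = 6)
C(s) = 2 (C(s) = 2 + 0 = 2)
f(r, R) = -3*R
A + f(C(j(6)), -22) = -√398/3 - 3*(-22) = -√398/3 + 66 = 66 - √398/3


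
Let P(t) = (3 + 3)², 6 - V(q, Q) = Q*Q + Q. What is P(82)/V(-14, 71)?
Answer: -6/851 ≈ -0.0070505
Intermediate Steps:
V(q, Q) = 6 - Q - Q² (V(q, Q) = 6 - (Q*Q + Q) = 6 - (Q² + Q) = 6 - (Q + Q²) = 6 + (-Q - Q²) = 6 - Q - Q²)
P(t) = 36 (P(t) = 6² = 36)
P(82)/V(-14, 71) = 36/(6 - 1*71 - 1*71²) = 36/(6 - 71 - 1*5041) = 36/(6 - 71 - 5041) = 36/(-5106) = 36*(-1/5106) = -6/851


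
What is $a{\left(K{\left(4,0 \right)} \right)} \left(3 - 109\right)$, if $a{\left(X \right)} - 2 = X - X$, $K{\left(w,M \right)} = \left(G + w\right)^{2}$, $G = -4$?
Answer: $-212$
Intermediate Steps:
$K{\left(w,M \right)} = \left(-4 + w\right)^{2}$
$a{\left(X \right)} = 2$ ($a{\left(X \right)} = 2 + \left(X - X\right) = 2 + 0 = 2$)
$a{\left(K{\left(4,0 \right)} \right)} \left(3 - 109\right) = 2 \left(3 - 109\right) = 2 \left(-106\right) = -212$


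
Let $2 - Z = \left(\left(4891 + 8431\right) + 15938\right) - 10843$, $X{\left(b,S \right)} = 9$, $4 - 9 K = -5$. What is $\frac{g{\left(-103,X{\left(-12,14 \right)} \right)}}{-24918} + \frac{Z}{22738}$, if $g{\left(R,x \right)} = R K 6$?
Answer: $- \frac{74135481}{94430914} \approx -0.78508$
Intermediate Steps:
$K = 1$ ($K = \frac{4}{9} - - \frac{5}{9} = \frac{4}{9} + \frac{5}{9} = 1$)
$g{\left(R,x \right)} = 6 R$ ($g{\left(R,x \right)} = R 1 \cdot 6 = R 6 = 6 R$)
$Z = -18415$ ($Z = 2 - \left(\left(\left(4891 + 8431\right) + 15938\right) - 10843\right) = 2 - \left(\left(13322 + 15938\right) - 10843\right) = 2 - \left(29260 - 10843\right) = 2 - 18417 = -18415$)
$\frac{g{\left(-103,X{\left(-12,14 \right)} \right)}}{-24918} + \frac{Z}{22738} = \frac{6 \left(-103\right)}{-24918} - \frac{18415}{22738} = \left(-618\right) \left(- \frac{1}{24918}\right) - \frac{18415}{22738} = \frac{103}{4153} - \frac{18415}{22738} = - \frac{74135481}{94430914}$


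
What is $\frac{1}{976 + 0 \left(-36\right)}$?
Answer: $\frac{1}{976} \approx 0.0010246$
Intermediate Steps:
$\frac{1}{976 + 0 \left(-36\right)} = \frac{1}{976 + 0} = \frac{1}{976}$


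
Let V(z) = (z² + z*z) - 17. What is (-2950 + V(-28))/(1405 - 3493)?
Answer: 1399/2088 ≈ 0.67002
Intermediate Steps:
V(z) = -17 + 2*z² (V(z) = (z² + z²) - 17 = 2*z² - 17 = -17 + 2*z²)
(-2950 + V(-28))/(1405 - 3493) = (-2950 + (-17 + 2*(-28)²))/(1405 - 3493) = (-2950 + (-17 + 2*784))/(-2088) = (-2950 + (-17 + 1568))*(-1/2088) = (-2950 + 1551)*(-1/2088) = -1399*(-1/2088) = 1399/2088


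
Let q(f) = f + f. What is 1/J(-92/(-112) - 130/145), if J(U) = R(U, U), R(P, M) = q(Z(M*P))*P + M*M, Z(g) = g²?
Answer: 176502211196416/995243527443 ≈ 177.35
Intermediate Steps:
q(f) = 2*f
R(P, M) = M² + 2*M²*P³ (R(P, M) = (2*(M*P)²)*P + M*M = (2*(M²*P²))*P + M² = (2*M²*P²)*P + M² = 2*M²*P³ + M² = M² + 2*M²*P³)
J(U) = U²*(1 + 2*U³)
1/J(-92/(-112) - 130/145) = 1/((-92/(-112) - 130/145)² + 2*(-92/(-112) - 130/145)⁵) = 1/((-92*(-1/112) - 130*1/145)² + 2*(-92*(-1/112) - 130*1/145)⁵) = 1/((23/28 - 26/29)² + 2*(23/28 - 26/29)⁵) = 1/((-61/812)² + 2*(-61/812)⁵) = 1/(3721/659344 + 2*(-844596301/353004422392832)) = 1/(3721/659344 - 844596301/176502211196416) = 1/(995243527443/176502211196416) = 176502211196416/995243527443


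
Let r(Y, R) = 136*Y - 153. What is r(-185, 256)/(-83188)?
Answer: 25313/83188 ≈ 0.30429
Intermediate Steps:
r(Y, R) = -153 + 136*Y
r(-185, 256)/(-83188) = (-153 + 136*(-185))/(-83188) = (-153 - 25160)*(-1/83188) = -25313*(-1/83188) = 25313/83188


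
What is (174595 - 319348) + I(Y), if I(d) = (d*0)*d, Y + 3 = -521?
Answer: -144753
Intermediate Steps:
Y = -524 (Y = -3 - 521 = -524)
I(d) = 0 (I(d) = 0*d = 0)
(174595 - 319348) + I(Y) = (174595 - 319348) + 0 = -144753 + 0 = -144753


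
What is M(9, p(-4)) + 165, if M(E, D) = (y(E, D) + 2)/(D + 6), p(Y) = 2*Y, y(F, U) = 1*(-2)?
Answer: 165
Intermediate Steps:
y(F, U) = -2
M(E, D) = 0 (M(E, D) = (-2 + 2)/(D + 6) = 0/(6 + D) = 0)
M(9, p(-4)) + 165 = 0 + 165 = 165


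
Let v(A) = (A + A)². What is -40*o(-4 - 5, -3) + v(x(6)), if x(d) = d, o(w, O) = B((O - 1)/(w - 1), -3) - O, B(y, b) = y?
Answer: 8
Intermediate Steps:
o(w, O) = -O + (-1 + O)/(-1 + w) (o(w, O) = (O - 1)/(w - 1) - O = (-1 + O)/(-1 + w) - O = -O + (-1 + O)/(-1 + w))
v(A) = 4*A² (v(A) = (2*A)² = 4*A²)
-40*o(-4 - 5, -3) + v(x(6)) = -40*(-1 - 3 - 1*(-3)*(-1 + (-4 - 5)))/(-1 + (-4 - 5)) + 4*6² = -40*(-1 - 3 - 1*(-3)*(-1 - 9))/(-1 - 9) + 4*36 = -40*(-1 - 3 - 1*(-3)*(-10))/(-10) + 144 = -(-4)*(-1 - 3 - 30) + 144 = -(-4)*(-34) + 144 = -40*17/5 + 144 = -136 + 144 = 8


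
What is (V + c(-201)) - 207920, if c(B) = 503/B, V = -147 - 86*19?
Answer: -42150404/201 ≈ -2.0970e+5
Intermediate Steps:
V = -1781 (V = -147 - 1634 = -1781)
(V + c(-201)) - 207920 = (-1781 + 503/(-201)) - 207920 = (-1781 + 503*(-1/201)) - 207920 = (-1781 - 503/201) - 207920 = -358484/201 - 207920 = -42150404/201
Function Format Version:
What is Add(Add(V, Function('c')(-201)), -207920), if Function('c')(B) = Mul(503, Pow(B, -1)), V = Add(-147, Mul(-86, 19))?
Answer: Rational(-42150404, 201) ≈ -2.0970e+5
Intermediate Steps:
V = -1781 (V = Add(-147, -1634) = -1781)
Add(Add(V, Function('c')(-201)), -207920) = Add(Add(-1781, Mul(503, Pow(-201, -1))), -207920) = Add(Add(-1781, Mul(503, Rational(-1, 201))), -207920) = Add(Add(-1781, Rational(-503, 201)), -207920) = Add(Rational(-358484, 201), -207920) = Rational(-42150404, 201)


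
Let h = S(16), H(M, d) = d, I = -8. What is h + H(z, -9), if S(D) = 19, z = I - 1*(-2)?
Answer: 10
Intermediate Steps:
z = -6 (z = -8 - 1*(-2) = -8 + 2 = -6)
h = 19
h + H(z, -9) = 19 - 9 = 10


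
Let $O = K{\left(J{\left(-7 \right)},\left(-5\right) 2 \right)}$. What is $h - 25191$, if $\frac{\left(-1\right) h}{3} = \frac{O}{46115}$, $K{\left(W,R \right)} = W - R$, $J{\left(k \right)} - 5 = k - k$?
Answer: $- \frac{232336602}{9223} \approx -25191.0$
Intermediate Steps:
$J{\left(k \right)} = 5$ ($J{\left(k \right)} = 5 + \left(k - k\right) = 5 + 0 = 5$)
$O = 15$ ($O = 5 - \left(-5\right) 2 = 5 - -10 = 5 + 10 = 15$)
$h = - \frac{9}{9223}$ ($h = - 3 \cdot \frac{15}{46115} = - 3 \cdot 15 \cdot \frac{1}{46115} = \left(-3\right) \frac{3}{9223} = - \frac{9}{9223} \approx -0.00097582$)
$h - 25191 = - \frac{9}{9223} - 25191 = - \frac{232336602}{9223}$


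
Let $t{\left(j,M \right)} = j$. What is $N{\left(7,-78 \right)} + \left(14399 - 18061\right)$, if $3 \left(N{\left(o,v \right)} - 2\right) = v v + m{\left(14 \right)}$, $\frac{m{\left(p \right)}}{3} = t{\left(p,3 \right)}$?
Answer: $-1618$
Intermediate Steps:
$m{\left(p \right)} = 3 p$
$N{\left(o,v \right)} = 16 + \frac{v^{2}}{3}$ ($N{\left(o,v \right)} = 2 + \frac{v v + 3 \cdot 14}{3} = 2 + \frac{v^{2} + 42}{3} = 2 + \frac{42 + v^{2}}{3} = 2 + \left(14 + \frac{v^{2}}{3}\right) = 16 + \frac{v^{2}}{3}$)
$N{\left(7,-78 \right)} + \left(14399 - 18061\right) = \left(16 + \frac{\left(-78\right)^{2}}{3}\right) + \left(14399 - 18061\right) = \left(16 + \frac{1}{3} \cdot 6084\right) + \left(14399 - 18061\right) = \left(16 + 2028\right) - 3662 = 2044 - 3662 = -1618$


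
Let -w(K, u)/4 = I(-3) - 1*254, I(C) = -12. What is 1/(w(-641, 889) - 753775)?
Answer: -1/752711 ≈ -1.3285e-6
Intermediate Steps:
w(K, u) = 1064 (w(K, u) = -4*(-12 - 1*254) = -4*(-12 - 254) = -4*(-266) = 1064)
1/(w(-641, 889) - 753775) = 1/(1064 - 753775) = 1/(-752711) = -1/752711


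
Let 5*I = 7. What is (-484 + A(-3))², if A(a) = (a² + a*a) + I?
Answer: 5396329/25 ≈ 2.1585e+5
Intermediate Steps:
I = 7/5 (I = (⅕)*7 = 7/5 ≈ 1.4000)
A(a) = 7/5 + 2*a² (A(a) = (a² + a*a) + 7/5 = (a² + a²) + 7/5 = 2*a² + 7/5 = 7/5 + 2*a²)
(-484 + A(-3))² = (-484 + (7/5 + 2*(-3)²))² = (-484 + (7/5 + 2*9))² = (-484 + (7/5 + 18))² = (-484 + 97/5)² = (-2323/5)² = 5396329/25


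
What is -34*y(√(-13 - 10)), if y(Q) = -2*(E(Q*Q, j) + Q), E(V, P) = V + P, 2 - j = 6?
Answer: -1836 + 68*I*√23 ≈ -1836.0 + 326.12*I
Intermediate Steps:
j = -4 (j = 2 - 1*6 = 2 - 6 = -4)
E(V, P) = P + V
y(Q) = 8 - 2*Q - 2*Q² (y(Q) = -2*((-4 + Q*Q) + Q) = -2*((-4 + Q²) + Q) = -2*(-4 + Q + Q²) = 8 - 2*Q - 2*Q²)
-34*y(√(-13 - 10)) = -34*(8 - 2*√(-13 - 10) - 2*(√(-13 - 10))²) = -34*(8 - 2*I*√23 - 2*(√(-23))²) = -34*(8 - 2*I*√23 - 2*(I*√23)²) = -34*(8 - 2*I*√23 - 2*(-23)) = -34*(8 - 2*I*√23 + 46) = -34*(54 - 2*I*√23) = -1836 + 68*I*√23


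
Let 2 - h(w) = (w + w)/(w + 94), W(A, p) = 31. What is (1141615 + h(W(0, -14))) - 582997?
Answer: 69827438/125 ≈ 5.5862e+5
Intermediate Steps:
h(w) = 2 - 2*w/(94 + w) (h(w) = 2 - (w + w)/(w + 94) = 2 - 2*w/(94 + w))
(1141615 + h(W(0, -14))) - 582997 = (1141615 + 188/(94 + 31)) - 582997 = (1141615 + 188/125) - 582997 = 142702063/125 - 582997 = 69827438/125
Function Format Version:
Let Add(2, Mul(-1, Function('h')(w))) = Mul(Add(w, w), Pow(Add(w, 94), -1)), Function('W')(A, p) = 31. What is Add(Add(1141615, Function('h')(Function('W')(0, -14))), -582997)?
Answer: Rational(69827438, 125) ≈ 5.5862e+5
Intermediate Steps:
Function('h')(w) = Add(2, Mul(-2, w, Pow(Add(94, w), -1))) (Function('h')(w) = Add(2, Mul(-1, Mul(Add(w, w), Pow(Add(w, 94), -1)))) = Add(2, Mul(-1, Mul(Mul(2, w), Pow(Add(94, w), -1)))) = Add(2, Mul(-1, Mul(2, w, Pow(Add(94, w), -1)))) = Add(2, Mul(-2, w, Pow(Add(94, w), -1))))
Add(Add(1141615, Function('h')(Function('W')(0, -14))), -582997) = Add(Add(1141615, Mul(188, Pow(Add(94, 31), -1))), -582997) = Add(Add(1141615, Mul(188, Pow(125, -1))), -582997) = Add(Add(1141615, Mul(188, Rational(1, 125))), -582997) = Add(Add(1141615, Rational(188, 125)), -582997) = Add(Rational(142702063, 125), -582997) = Rational(69827438, 125)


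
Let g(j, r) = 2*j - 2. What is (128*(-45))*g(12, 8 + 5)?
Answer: -126720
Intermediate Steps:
g(j, r) = -2 + 2*j
(128*(-45))*g(12, 8 + 5) = (128*(-45))*(-2 + 2*12) = -5760*(-2 + 24) = -5760*22 = -126720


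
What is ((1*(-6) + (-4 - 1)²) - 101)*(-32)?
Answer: 2624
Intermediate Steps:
((1*(-6) + (-4 - 1)²) - 101)*(-32) = ((-6 + (-5)²) - 101)*(-32) = ((-6 + 25) - 101)*(-32) = (19 - 101)*(-32) = -82*(-32) = 2624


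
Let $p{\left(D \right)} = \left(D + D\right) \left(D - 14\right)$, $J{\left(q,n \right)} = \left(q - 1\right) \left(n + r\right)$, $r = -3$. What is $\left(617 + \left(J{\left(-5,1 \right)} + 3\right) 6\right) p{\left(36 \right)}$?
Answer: $1119888$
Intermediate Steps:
$J{\left(q,n \right)} = \left(-1 + q\right) \left(-3 + n\right)$ ($J{\left(q,n \right)} = \left(q - 1\right) \left(n - 3\right) = \left(-1 + q\right) \left(-3 + n\right)$)
$p{\left(D \right)} = 2 D \left(-14 + D\right)$
$\left(617 + \left(J{\left(-5,1 \right)} + 3\right) 6\right) p{\left(36 \right)} = \left(617 + \left(\left(3 - 1 - -15 + 1 \left(-5\right)\right) + 3\right) 6\right) 2 \cdot 36 \left(-14 + 36\right) = \left(617 + \left(\left(3 - 1 + 15 - 5\right) + 3\right) 6\right) 2 \cdot 36 \cdot 22 = \left(617 + \left(12 + 3\right) 6\right) 1584 = \left(617 + 15 \cdot 6\right) 1584 = \left(617 + 90\right) 1584 = 707 \cdot 1584 = 1119888$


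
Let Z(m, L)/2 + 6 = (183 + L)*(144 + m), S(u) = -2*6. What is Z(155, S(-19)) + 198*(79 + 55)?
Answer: 128778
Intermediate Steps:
S(u) = -12
Z(m, L) = -12 + 2*(144 + m)*(183 + L) (Z(m, L) = -12 + 2*((183 + L)*(144 + m)) = -12 + 2*((144 + m)*(183 + L)) = -12 + 2*(144 + m)*(183 + L))
Z(155, S(-19)) + 198*(79 + 55) = (52692 + 288*(-12) + 366*155 + 2*(-12)*155) + 198*(79 + 55) = (52692 - 3456 + 56730 - 3720) + 198*134 = 102246 + 26532 = 128778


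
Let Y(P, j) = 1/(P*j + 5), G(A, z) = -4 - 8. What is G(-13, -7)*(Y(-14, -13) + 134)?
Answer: -300708/187 ≈ -1608.1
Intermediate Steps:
G(A, z) = -12
Y(P, j) = 1/(5 + P*j)
G(-13, -7)*(Y(-14, -13) + 134) = -12*(1/(5 - 14*(-13)) + 134) = -12*(1/(5 + 182) + 134) = -12*(1/187 + 134) = -12*25059/187 = -300708/187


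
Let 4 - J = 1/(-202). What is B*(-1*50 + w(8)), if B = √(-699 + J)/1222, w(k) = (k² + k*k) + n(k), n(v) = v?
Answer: 43*I*√28358578/123422 ≈ 1.8553*I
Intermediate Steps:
J = 809/202 (J = 4 - 1/(-202) = 4 - 1*(-1/202) = 4 + 1/202 = 809/202 ≈ 4.0050)
w(k) = k + 2*k² (w(k) = (k² + k*k) + k = (k² + k²) + k = 2*k² + k = k + 2*k²)
B = I*√28358578/246844 (B = √(-699 + 809/202)/1222 = √(-140389/202)*(1/1222) = (I*√28358578/202)*(1/1222) = I*√28358578/246844 ≈ 0.021573*I)
B*(-1*50 + w(8)) = (I*√28358578/246844)*(-1*50 + 8*(1 + 2*8)) = (I*√28358578/246844)*(-50 + 8*(1 + 16)) = (I*√28358578/246844)*(-50 + 8*17) = (I*√28358578/246844)*(-50 + 136) = (I*√28358578/246844)*86 = 43*I*√28358578/123422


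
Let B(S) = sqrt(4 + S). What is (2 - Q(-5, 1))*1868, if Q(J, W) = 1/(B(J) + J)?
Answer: 53238/13 + 934*I/13 ≈ 4095.2 + 71.846*I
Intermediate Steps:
Q(J, W) = 1/(J + sqrt(4 + J)) (Q(J, W) = 1/(sqrt(4 + J) + J) = 1/(J + sqrt(4 + J)))
(2 - Q(-5, 1))*1868 = (2 - 1/(-5 + sqrt(4 - 5)))*1868 = (2 - 1/(-5 + sqrt(-1)))*1868 = (2 - 1/(-5 + I))*1868 = (2 - (-5 - I)/26)*1868 = 3736 - 934*(-5 - I)/13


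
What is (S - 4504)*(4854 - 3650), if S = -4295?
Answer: -10593996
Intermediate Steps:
(S - 4504)*(4854 - 3650) = (-4295 - 4504)*(4854 - 3650) = -8799*1204 = -10593996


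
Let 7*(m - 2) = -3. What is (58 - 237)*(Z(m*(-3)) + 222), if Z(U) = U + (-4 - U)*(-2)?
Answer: -270469/7 ≈ -38638.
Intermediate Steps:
m = 11/7 (m = 2 + (1/7)*(-3) = 2 - 3/7 = 11/7 ≈ 1.5714)
Z(U) = 8 + 3*U (Z(U) = U + (8 + 2*U) = 8 + 3*U)
(58 - 237)*(Z(m*(-3)) + 222) = (58 - 237)*((8 + 3*((11/7)*(-3))) + 222) = -179*((8 + 3*(-33/7)) + 222) = -179*((8 - 99/7) + 222) = -179*(-43/7 + 222) = -179*1511/7 = -270469/7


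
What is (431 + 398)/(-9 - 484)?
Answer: -829/493 ≈ -1.6815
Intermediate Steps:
(431 + 398)/(-9 - 484) = 829/(-493) = 829*(-1/493) = -829/493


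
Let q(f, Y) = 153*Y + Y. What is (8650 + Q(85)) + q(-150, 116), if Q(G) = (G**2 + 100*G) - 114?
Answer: 42125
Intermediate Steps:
q(f, Y) = 154*Y
Q(G) = -114 + G**2 + 100*G
(8650 + Q(85)) + q(-150, 116) = (8650 + (-114 + 85**2 + 100*85)) + 154*116 = (8650 + (-114 + 7225 + 8500)) + 17864 = (8650 + 15611) + 17864 = 24261 + 17864 = 42125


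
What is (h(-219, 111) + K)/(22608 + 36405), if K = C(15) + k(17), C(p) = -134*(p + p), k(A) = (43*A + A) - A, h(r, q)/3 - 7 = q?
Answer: -2935/59013 ≈ -0.049735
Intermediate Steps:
h(r, q) = 21 + 3*q
k(A) = 43*A (k(A) = 44*A - A = 43*A)
C(p) = -268*p
K = -3289 (K = -268*15 + 43*17 = -4020 + 731 = -3289)
(h(-219, 111) + K)/(22608 + 36405) = ((21 + 3*111) - 3289)/(22608 + 36405) = ((21 + 333) - 3289)/59013 = (354 - 3289)*(1/59013) = -2935*1/59013 = -2935/59013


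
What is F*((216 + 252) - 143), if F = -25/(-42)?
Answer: 8125/42 ≈ 193.45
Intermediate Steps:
F = 25/42 (F = -25*(-1/42) = 25/42 ≈ 0.59524)
F*((216 + 252) - 143) = 25*((216 + 252) - 143)/42 = 25*(468 - 143)/42 = (25/42)*325 = 8125/42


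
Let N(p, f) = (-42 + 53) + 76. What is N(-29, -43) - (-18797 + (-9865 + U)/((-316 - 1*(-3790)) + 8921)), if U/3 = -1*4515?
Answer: 46818118/2479 ≈ 18886.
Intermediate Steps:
N(p, f) = 87 (N(p, f) = 11 + 76 = 87)
U = -13545 (U = 3*(-1*4515) = 3*(-4515) = -13545)
N(-29, -43) - (-18797 + (-9865 + U)/((-316 - 1*(-3790)) + 8921)) = 87 - (-18797 + (-9865 - 13545)/((-316 - 1*(-3790)) + 8921)) = 87 - (-18797 - 23410/((-316 + 3790) + 8921)) = 87 - (-18797 - 23410/(3474 + 8921)) = 87 - (-18797 - 23410/12395) = 87 - (-18797 - 23410*1/12395) = 87 - (-18797 - 4682/2479) = 87 - 1*(-46602445/2479) = 87 + 46602445/2479 = 46818118/2479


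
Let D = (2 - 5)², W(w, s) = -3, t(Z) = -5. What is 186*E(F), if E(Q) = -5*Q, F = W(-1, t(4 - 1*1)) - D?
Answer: 11160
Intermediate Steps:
D = 9 (D = (-3)² = 9)
F = -12 (F = -3 - 1*9 = -3 - 9 = -12)
186*E(F) = 186*(-5*(-12)) = 186*60 = 11160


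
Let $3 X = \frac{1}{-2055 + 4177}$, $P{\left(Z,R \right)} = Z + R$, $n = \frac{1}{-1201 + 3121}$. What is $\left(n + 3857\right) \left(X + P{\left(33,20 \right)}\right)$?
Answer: $\frac{2498588387959}{12222720} \approx 2.0442 \cdot 10^{5}$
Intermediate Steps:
$n = \frac{1}{1920} \approx 0.00052083$
$P{\left(Z,R \right)} = R + Z$
$X = \frac{1}{6366}$ ($X = \frac{1}{3 \left(-2055 + 4177\right)} = \frac{1}{3 \cdot 2122} = \frac{1}{3} \cdot \frac{1}{2122} = \frac{1}{6366} \approx 0.00015708$)
$\left(n + 3857\right) \left(X + P{\left(33,20 \right)}\right) = \left(\frac{1}{1920} + 3857\right) \left(\frac{1}{6366} + \left(20 + 33\right)\right) = \frac{7405441 \left(\frac{1}{6366} + 53\right)}{1920} = \frac{7405441}{1920} \cdot \frac{337399}{6366} = \frac{2498588387959}{12222720}$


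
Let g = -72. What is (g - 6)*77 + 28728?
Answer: 22722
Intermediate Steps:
(g - 6)*77 + 28728 = (-72 - 6)*77 + 28728 = -78*77 + 28728 = -6006 + 28728 = 22722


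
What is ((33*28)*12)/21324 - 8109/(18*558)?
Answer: -569893/1983132 ≈ -0.28737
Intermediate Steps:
((33*28)*12)/21324 - 8109/(18*558) = (924*12)*(1/21324) - 8109/10044 = 11088*(1/21324) - 8109*1/10044 = 924/1777 - 901/1116 = -569893/1983132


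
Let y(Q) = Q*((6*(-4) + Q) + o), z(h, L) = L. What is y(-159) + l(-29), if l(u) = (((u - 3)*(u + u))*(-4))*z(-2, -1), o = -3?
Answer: 36998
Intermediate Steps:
l(u) = 8*u*(-3 + u) (l(u) = (((u - 3)*(u + u))*(-4))*(-1) = (((-3 + u)*(2*u))*(-4))*(-1) = ((2*u*(-3 + u))*(-4))*(-1) = -8*u*(-3 + u)*(-1) = 8*u*(-3 + u))
y(Q) = Q*(-27 + Q) (y(Q) = Q*((6*(-4) + Q) - 3) = Q*((-24 + Q) - 3) = Q*(-27 + Q))
y(-159) + l(-29) = -159*(-27 - 159) + 8*(-29)*(-3 - 29) = -159*(-186) + 8*(-29)*(-32) = 29574 + 7424 = 36998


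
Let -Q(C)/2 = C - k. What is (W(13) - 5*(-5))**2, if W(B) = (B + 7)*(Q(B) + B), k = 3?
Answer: 13225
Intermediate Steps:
Q(C) = 6 - 2*C (Q(C) = -2*(C - 1*3) = -2*(C - 3) = -2*(-3 + C) = 6 - 2*C)
W(B) = (6 - B)*(7 + B) (W(B) = (B + 7)*((6 - 2*B) + B) = (7 + B)*(6 - B) = (6 - B)*(7 + B))
(W(13) - 5*(-5))**2 = ((42 - 1*13 - 1*13**2) - 5*(-5))**2 = ((42 - 13 - 1*169) + 25)**2 = ((42 - 13 - 169) + 25)**2 = (-140 + 25)**2 = (-115)**2 = 13225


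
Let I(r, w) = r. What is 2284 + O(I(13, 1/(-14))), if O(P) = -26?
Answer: 2258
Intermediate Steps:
2284 + O(I(13, 1/(-14))) = 2284 - 26 = 2258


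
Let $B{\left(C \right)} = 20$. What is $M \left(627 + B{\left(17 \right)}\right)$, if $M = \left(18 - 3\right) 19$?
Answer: $184395$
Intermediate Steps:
$M = 285$ ($M = 15 \cdot 19 = 285$)
$M \left(627 + B{\left(17 \right)}\right) = 285 \left(627 + 20\right) = 285 \cdot 647 = 184395$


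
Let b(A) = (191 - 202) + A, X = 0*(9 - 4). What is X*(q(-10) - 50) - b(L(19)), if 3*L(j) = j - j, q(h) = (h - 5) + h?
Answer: 11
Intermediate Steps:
q(h) = -5 + 2*h (q(h) = (-5 + h) + h = -5 + 2*h)
L(j) = 0 (L(j) = (j - j)/3 = (1/3)*0 = 0)
X = 0 (X = 0*5 = 0)
b(A) = -11 + A
X*(q(-10) - 50) - b(L(19)) = 0*((-5 + 2*(-10)) - 50) - (-11 + 0) = 0*((-5 - 20) - 50) - 1*(-11) = 0*(-25 - 50) + 11 = 0*(-75) + 11 = 0 + 11 = 11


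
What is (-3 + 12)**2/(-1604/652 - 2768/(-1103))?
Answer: 14562909/8881 ≈ 1639.8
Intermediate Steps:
(-3 + 12)**2/(-1604/652 - 2768/(-1103)) = 9**2/(-1604*1/652 - 2768*(-1/1103)) = 81/(-401/163 + 2768/1103) = 81/(8881/179789) = 81*(179789/8881) = 14562909/8881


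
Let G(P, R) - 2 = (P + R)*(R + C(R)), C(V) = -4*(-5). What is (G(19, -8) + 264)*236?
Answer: 93928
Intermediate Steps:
C(V) = 20
G(P, R) = 2 + (20 + R)*(P + R) (G(P, R) = 2 + (P + R)*(R + 20) = 2 + (P + R)*(20 + R) = 2 + (20 + R)*(P + R))
(G(19, -8) + 264)*236 = ((2 + (-8)**2 + 20*19 + 20*(-8) + 19*(-8)) + 264)*236 = ((2 + 64 + 380 - 160 - 152) + 264)*236 = (134 + 264)*236 = 398*236 = 93928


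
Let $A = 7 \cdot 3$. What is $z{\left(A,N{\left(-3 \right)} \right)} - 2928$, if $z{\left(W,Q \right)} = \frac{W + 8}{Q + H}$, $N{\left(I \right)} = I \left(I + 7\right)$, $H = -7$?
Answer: $- \frac{55661}{19} \approx -2929.5$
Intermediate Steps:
$A = 21$
$N{\left(I \right)} = I \left(7 + I\right)$
$z{\left(W,Q \right)} = \frac{8 + W}{-7 + Q}$ ($z{\left(W,Q \right)} = \frac{W + 8}{Q - 7} = \frac{8 + W}{-7 + Q}$)
$z{\left(A,N{\left(-3 \right)} \right)} - 2928 = \frac{8 + 21}{-7 - 3 \left(7 - 3\right)} - 2928 = \frac{1}{-7 - 12} \cdot 29 - 2928 = \frac{1}{-19} \cdot 29 - 2928 = \left(- \frac{1}{19}\right) 29 - 2928 = - \frac{29}{19} - 2928 = - \frac{55661}{19}$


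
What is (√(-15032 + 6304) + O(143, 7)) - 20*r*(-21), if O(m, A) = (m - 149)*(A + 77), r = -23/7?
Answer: -1884 + 2*I*√2182 ≈ -1884.0 + 93.424*I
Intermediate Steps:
r = -23/7 (r = -23*⅐ = -23/7 ≈ -3.2857)
O(m, A) = (-149 + m)*(77 + A)
(√(-15032 + 6304) + O(143, 7)) - 20*r*(-21) = (√(-15032 + 6304) + (-11473 - 149*7 + 77*143 + 7*143)) - 20*(-23/7)*(-21) = (√(-8728) + (-11473 - 1043 + 11011 + 1001)) + (460/7)*(-21) = (2*I*√2182 - 504) - 1380 = (-504 + 2*I*√2182) - 1380 = -1884 + 2*I*√2182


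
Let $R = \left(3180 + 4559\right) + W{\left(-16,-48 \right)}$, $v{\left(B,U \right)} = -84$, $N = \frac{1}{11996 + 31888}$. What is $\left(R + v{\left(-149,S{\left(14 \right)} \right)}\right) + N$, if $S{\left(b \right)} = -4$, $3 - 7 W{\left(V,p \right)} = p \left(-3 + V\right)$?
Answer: $\frac{2311633591}{307188} \approx 7525.1$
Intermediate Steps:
$N = \frac{1}{43884} \approx 2.2787 \cdot 10^{-5}$
$W{\left(V,p \right)} = \frac{3}{7} - \frac{p \left(-3 + V\right)}{7}$
$R = \frac{53264}{7}$ ($R = \left(3180 + 4559\right) + \left(\frac{3}{7} + \frac{3}{7} \left(-48\right) - \left(- \frac{16}{7}\right) \left(-48\right)\right) = 7739 - \frac{909}{7} = \frac{53264}{7} \approx 7609.1$)
$\left(R + v{\left(-149,S{\left(14 \right)} \right)}\right) + N = \left(\frac{53264}{7} - 84\right) + \frac{1}{43884} = \frac{52676}{7} + \frac{1}{43884} = \frac{2311633591}{307188}$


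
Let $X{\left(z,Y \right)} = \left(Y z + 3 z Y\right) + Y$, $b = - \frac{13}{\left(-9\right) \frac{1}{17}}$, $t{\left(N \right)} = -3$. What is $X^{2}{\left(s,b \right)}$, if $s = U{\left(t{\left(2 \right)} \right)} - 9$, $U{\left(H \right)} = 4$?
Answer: $\frac{17631601}{81} \approx 2.1767 \cdot 10^{5}$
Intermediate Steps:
$b = \frac{221}{9}$ ($b = - \frac{13}{\left(-9\right) \frac{1}{17}} = - \frac{13}{- \frac{9}{17}} = \left(-13\right) \left(- \frac{17}{9}\right) = \frac{221}{9} \approx 24.556$)
$s = -5$ ($s = 4 - 9 = -5$)
$X{\left(z,Y \right)} = Y + 4 Y z$ ($X{\left(z,Y \right)} = \left(Y z + 3 Y z\right) + Y = 4 Y z + Y = Y + 4 Y z$)
$X^{2}{\left(s,b \right)} = \left(\frac{221 \left(1 + 4 \left(-5\right)\right)}{9}\right)^{2} = \left(\frac{221 \left(1 - 20\right)}{9}\right)^{2} = \left(\frac{221}{9} \left(-19\right)\right)^{2} = \left(- \frac{4199}{9}\right)^{2} = \frac{17631601}{81}$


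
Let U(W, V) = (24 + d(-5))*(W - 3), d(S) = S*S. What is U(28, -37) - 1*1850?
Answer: -625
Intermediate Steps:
d(S) = S²
U(W, V) = -147 + 49*W (U(W, V) = (24 + (-5)²)*(W - 3) = (24 + 25)*(-3 + W) = 49*(-3 + W) = -147 + 49*W)
U(28, -37) - 1*1850 = (-147 + 49*28) - 1*1850 = (-147 + 1372) - 1850 = 1225 - 1850 = -625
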